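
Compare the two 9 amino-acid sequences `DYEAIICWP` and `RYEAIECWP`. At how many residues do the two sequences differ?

2

Comparing position by position, 2 residues differ: 1 (D/R), 6 (I/E).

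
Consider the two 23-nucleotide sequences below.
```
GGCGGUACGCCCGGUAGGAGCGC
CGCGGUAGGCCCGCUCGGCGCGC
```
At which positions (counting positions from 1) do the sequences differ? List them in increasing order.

Scanning 1-based: 1: G/C; 8: C/G; 14: G/C; 16: A/C; 19: A/C.

1, 8, 14, 16, 19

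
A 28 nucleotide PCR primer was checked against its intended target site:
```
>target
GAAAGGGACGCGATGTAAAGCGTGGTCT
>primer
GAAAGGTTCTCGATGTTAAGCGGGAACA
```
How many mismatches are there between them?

8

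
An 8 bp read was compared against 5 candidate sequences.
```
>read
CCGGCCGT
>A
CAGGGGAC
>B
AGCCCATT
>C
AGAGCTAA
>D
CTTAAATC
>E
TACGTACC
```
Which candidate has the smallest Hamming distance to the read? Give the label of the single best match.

A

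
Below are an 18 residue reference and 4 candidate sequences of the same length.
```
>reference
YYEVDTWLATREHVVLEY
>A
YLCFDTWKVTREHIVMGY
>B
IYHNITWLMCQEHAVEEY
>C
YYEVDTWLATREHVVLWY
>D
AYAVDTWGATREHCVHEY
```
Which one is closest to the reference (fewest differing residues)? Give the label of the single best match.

A differs at 8 residues; B differs at 9 residues; C differs at 1 residue; D differs at 5 residues. The closest is C.

C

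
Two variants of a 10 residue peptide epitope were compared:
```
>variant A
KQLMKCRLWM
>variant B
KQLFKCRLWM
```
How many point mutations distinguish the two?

1

Comparing position by position, 1 position differs: 4 (M/F).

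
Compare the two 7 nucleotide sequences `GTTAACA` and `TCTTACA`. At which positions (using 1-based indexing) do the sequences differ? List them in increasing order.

Differences at position 1 (G→T), position 2 (T→C), position 4 (A→T).

1, 2, 4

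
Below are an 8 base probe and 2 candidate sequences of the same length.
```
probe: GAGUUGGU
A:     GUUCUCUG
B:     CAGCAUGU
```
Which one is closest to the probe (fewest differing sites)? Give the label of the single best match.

Hamming distances to probe — A: 6; B: 4.
Smallest is B with 4 mismatches.

B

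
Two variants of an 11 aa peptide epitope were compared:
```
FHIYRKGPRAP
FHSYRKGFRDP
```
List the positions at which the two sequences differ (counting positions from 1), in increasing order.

3, 8, 10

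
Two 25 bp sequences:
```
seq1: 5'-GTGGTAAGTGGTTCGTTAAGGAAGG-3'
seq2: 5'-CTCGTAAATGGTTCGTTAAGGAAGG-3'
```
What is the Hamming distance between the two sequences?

Mismatches (1-based): position 1: G→C; position 3: G→C; position 8: G→A.

3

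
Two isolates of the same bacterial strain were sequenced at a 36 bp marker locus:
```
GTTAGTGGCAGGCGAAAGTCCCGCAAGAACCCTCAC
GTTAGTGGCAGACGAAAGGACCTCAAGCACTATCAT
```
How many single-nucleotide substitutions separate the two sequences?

Comparing position by position, 8 bases differ: 12 (G/A), 19 (T/G), 20 (C/A), 23 (G/T), 28 (A/C), 31 (C/T), 32 (C/A), 36 (C/T).

8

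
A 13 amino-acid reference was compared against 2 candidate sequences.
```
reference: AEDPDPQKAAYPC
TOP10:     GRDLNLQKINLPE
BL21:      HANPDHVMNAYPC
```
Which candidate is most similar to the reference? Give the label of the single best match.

BL21

Hamming distances to reference — TOP10: 9; BL21: 7.
Smallest is BL21 with 7 mismatches.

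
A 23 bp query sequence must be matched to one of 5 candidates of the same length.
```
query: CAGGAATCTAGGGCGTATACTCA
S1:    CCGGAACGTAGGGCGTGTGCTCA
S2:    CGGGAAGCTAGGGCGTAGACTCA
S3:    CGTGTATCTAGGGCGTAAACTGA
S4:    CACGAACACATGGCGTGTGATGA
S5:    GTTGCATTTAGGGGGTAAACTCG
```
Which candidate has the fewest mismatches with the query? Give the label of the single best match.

S2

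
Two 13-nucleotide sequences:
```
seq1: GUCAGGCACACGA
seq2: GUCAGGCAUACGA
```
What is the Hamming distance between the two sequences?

The sequences differ at sites 9 (1-based) — 1 in total.

1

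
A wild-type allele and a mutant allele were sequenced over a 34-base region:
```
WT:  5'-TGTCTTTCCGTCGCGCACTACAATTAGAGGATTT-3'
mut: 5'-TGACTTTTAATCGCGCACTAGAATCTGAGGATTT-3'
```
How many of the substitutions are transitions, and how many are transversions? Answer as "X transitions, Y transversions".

3 transitions, 4 transversions

Mismatches (1-based):
position 3: T→A (pyrimidine→purine, transversion)
position 8: C→T (pyrimidine→pyrimidine, transition)
position 9: C→A (pyrimidine→purine, transversion)
position 10: G→A (purine→purine, transition)
position 21: C→G (pyrimidine→purine, transversion)
position 25: T→C (pyrimidine→pyrimidine, transition)
position 26: A→T (purine→pyrimidine, transversion)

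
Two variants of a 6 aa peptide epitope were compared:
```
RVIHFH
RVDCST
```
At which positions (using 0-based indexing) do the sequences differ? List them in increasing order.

2, 3, 4, 5

Differences at position 2 (I→D), position 3 (H→C), position 4 (F→S), position 5 (H→T).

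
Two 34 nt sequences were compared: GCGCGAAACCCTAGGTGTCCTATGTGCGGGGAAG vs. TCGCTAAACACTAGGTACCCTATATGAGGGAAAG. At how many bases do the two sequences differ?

8

Comparing position by position, 8 bases differ: 1 (G/T), 5 (G/T), 10 (C/A), 17 (G/A), 18 (T/C), 24 (G/A), 27 (C/A), 31 (G/A).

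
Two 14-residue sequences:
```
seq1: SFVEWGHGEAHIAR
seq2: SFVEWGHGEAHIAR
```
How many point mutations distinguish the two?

0

No positions differ; the sequences are identical.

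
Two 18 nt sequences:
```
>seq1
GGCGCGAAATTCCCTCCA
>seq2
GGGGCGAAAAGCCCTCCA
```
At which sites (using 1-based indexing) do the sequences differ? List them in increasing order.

3, 10, 11

Scanning 1-based: 3: C/G; 10: T/A; 11: T/G.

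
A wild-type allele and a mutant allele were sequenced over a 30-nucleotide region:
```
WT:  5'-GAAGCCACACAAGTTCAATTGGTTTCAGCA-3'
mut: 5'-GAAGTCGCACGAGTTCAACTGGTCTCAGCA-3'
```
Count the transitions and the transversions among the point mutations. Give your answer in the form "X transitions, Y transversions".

5 transitions, 0 transversions

Transitions (purine↔purine or pyrimidine↔pyrimidine): 5 C→T, 7 A→G, 11 A→G, 19 T→C, 24 T→C.
Transversions (purine↔pyrimidine): none.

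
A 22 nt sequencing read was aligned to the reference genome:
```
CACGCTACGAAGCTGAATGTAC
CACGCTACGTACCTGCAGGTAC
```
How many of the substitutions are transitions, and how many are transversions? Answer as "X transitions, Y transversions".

0 transitions, 4 transversions

Mismatches (1-based):
site 10: A→T (purine→pyrimidine, transversion)
site 12: G→C (purine→pyrimidine, transversion)
site 16: A→C (purine→pyrimidine, transversion)
site 18: T→G (pyrimidine→purine, transversion)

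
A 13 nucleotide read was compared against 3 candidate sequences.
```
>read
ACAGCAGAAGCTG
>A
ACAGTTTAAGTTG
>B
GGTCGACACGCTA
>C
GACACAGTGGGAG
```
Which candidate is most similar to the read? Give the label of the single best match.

Hamming distances to read — A: 4; B: 8; C: 8.
Smallest is A with 4 mismatches.

A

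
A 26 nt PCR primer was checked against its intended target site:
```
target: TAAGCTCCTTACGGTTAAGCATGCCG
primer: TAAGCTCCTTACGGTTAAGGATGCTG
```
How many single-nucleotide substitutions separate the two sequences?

2

Comparing position by position, 2 sites differ: 20 (C/G), 25 (C/T).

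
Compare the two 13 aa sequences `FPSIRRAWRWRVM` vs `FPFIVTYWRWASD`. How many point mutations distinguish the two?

7

The sequences differ at residues 3, 5, 6, 7, 11, 12, 13 (1-based) — 7 in total.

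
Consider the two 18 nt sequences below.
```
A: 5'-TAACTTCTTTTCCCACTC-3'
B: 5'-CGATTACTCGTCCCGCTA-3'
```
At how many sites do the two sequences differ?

8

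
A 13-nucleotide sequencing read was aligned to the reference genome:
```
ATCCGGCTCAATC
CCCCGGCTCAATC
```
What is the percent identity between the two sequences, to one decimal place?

2 positions differ (1, 2), so 11 of 13 match: 11/13 = 84.62%.

84.6%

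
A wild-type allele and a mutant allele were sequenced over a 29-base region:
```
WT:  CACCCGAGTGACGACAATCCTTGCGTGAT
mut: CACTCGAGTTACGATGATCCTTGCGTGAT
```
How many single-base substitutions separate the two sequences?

Mismatches (1-based): position 4: C→T; position 10: G→T; position 15: C→T; position 16: A→G.

4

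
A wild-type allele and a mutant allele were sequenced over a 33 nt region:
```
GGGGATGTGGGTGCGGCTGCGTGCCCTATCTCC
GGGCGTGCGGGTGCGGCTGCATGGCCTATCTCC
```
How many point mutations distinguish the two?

5

Comparing position by position, 5 bases differ: 4 (G/C), 5 (A/G), 8 (T/C), 21 (G/A), 24 (C/G).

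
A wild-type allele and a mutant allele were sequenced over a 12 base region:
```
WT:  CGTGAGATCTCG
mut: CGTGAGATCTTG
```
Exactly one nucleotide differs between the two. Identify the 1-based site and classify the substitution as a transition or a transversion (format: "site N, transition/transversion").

The sequences differ only at site 11: C→T (pyrimidine→pyrimidine), a transition.

site 11, transition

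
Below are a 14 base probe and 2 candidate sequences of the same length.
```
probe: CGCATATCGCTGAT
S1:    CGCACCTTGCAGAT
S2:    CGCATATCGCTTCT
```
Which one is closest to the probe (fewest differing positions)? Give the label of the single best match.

Hamming distances to probe — S1: 4; S2: 2.
Smallest is S2 with 2 mismatches.

S2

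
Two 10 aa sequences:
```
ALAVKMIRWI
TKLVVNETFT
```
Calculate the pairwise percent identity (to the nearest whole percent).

10%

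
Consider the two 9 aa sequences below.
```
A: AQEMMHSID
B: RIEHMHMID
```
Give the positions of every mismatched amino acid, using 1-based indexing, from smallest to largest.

1, 2, 4, 7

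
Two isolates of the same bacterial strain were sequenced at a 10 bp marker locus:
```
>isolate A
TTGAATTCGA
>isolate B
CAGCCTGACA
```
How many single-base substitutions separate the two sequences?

Mismatches (1-based): site 1: T→C; site 2: T→A; site 4: A→C; site 5: A→C; site 7: T→G; site 8: C→A; site 9: G→C.

7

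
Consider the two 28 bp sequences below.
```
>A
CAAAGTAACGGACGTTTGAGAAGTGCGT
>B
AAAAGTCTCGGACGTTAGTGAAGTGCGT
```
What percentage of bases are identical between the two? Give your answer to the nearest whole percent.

82%

5 positions differ (1, 7, 8, 17, 19), so 23 of 28 match: 23/28 = 82.14%.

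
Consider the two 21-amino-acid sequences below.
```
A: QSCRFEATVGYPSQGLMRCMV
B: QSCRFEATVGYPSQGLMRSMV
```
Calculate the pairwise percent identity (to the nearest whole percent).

95%

1 position differs (19), so 20 of 21 match: 20/21 = 95.24%.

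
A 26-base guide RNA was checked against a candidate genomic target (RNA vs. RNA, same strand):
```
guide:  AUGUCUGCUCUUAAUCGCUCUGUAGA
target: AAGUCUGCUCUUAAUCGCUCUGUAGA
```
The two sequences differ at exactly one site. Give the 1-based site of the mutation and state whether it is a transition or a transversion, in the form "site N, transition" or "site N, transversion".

site 2, transversion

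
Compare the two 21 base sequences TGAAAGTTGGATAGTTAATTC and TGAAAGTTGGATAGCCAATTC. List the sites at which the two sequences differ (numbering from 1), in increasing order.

15, 16

Scanning 1-based: 15: T/C; 16: T/C.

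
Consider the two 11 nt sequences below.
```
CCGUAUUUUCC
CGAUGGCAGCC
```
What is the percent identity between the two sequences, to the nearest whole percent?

7 positions differ (2, 3, 5, 6, 7, 8, 9), so 4 of 11 match: 4/11 = 36.36%.

36%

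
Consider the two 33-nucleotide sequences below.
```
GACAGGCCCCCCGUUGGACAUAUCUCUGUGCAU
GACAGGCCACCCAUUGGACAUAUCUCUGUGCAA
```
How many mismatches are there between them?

Comparing position by position, 3 positions differ: 9 (C/A), 13 (G/A), 33 (U/A).

3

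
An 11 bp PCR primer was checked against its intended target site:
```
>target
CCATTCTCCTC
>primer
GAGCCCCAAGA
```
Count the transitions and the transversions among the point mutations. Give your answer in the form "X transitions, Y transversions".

4 transitions, 6 transversions

Transitions (purine↔purine or pyrimidine↔pyrimidine): 3 A→G, 4 T→C, 5 T→C, 7 T→C.
Transversions (purine↔pyrimidine): 1 C→G, 2 C→A, 8 C→A, 9 C→A, 10 T→G, 11 C→A.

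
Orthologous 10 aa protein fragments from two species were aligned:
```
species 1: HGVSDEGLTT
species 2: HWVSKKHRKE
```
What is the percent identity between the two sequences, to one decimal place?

30.0%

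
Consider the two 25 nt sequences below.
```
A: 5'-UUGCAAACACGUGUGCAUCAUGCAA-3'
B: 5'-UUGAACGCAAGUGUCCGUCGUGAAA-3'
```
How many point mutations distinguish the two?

Comparing position by position, 8 bases differ: 4 (C/A), 6 (A/C), 7 (A/G), 10 (C/A), 15 (G/C), 17 (A/G), 20 (A/G), 23 (C/A).

8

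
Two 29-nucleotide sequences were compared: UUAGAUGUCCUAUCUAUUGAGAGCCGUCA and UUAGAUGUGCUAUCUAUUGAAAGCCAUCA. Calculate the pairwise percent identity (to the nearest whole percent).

90%

3 positions differ (9, 21, 26), so 26 of 29 match: 26/29 = 89.66%.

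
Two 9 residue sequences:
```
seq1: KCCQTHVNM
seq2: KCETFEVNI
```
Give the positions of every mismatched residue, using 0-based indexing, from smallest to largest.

Scanning 0-based: 2: C/E; 3: Q/T; 4: T/F; 5: H/E; 8: M/I.

2, 3, 4, 5, 8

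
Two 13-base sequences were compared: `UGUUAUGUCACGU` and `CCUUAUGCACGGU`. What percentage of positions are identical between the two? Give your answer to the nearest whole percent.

54%

Mismatches at positions 1, 2, 8, 9, 10, 11 (1-based): 6 of 13.
Identical positions: 7/13 = 53.85% → 54%.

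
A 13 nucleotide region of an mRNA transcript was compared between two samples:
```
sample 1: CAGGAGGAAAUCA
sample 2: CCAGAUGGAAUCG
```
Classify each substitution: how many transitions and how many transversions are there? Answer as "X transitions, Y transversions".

3 transitions, 2 transversions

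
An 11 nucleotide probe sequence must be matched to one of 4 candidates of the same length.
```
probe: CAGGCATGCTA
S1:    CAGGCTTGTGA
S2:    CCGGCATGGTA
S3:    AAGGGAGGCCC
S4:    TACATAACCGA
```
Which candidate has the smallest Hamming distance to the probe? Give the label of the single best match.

S2

Hamming distances to probe — S1: 3; S2: 2; S3: 5; S4: 7.
Smallest is S2 with 2 mismatches.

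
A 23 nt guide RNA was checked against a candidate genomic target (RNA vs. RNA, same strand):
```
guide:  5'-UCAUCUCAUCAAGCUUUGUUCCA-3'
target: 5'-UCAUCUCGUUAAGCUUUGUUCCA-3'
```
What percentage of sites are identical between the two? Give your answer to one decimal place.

2 positions differ (8, 10), so 21 of 23 match: 21/23 = 91.3%.

91.3%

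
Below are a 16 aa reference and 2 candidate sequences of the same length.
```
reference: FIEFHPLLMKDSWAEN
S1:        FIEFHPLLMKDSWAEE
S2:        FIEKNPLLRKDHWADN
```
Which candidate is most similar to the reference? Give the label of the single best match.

S1

S1 differs at 1 residue; S2 differs at 5 residues. The closest is S1.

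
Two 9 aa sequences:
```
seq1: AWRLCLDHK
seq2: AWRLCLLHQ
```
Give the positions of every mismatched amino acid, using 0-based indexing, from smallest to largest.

6, 8

Differences at position 6 (D→L), position 8 (K→Q).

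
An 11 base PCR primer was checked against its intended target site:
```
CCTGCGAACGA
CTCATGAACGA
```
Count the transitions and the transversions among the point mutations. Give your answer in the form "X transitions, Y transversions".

Mismatches (1-based):
site 2: C→T (pyrimidine→pyrimidine, transition)
site 3: T→C (pyrimidine→pyrimidine, transition)
site 4: G→A (purine→purine, transition)
site 5: C→T (pyrimidine→pyrimidine, transition)

4 transitions, 0 transversions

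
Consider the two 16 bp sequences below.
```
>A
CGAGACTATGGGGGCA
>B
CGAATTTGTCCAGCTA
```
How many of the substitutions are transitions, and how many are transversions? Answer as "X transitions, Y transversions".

5 transitions, 4 transversions

Mismatches (1-based):
base 4: G→A (purine→purine, transition)
base 5: A→T (purine→pyrimidine, transversion)
base 6: C→T (pyrimidine→pyrimidine, transition)
base 8: A→G (purine→purine, transition)
base 10: G→C (purine→pyrimidine, transversion)
base 11: G→C (purine→pyrimidine, transversion)
base 12: G→A (purine→purine, transition)
base 14: G→C (purine→pyrimidine, transversion)
base 15: C→T (pyrimidine→pyrimidine, transition)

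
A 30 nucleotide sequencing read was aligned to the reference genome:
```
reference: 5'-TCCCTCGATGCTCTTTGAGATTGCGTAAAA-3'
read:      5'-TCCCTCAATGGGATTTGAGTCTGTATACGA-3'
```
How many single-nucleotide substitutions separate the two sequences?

Comparing position by position, 10 positions differ: 7 (G/A), 11 (C/G), 12 (T/G), 13 (C/A), 20 (A/T), 21 (T/C), 24 (C/T), 25 (G/A), 28 (A/C), 29 (A/G).

10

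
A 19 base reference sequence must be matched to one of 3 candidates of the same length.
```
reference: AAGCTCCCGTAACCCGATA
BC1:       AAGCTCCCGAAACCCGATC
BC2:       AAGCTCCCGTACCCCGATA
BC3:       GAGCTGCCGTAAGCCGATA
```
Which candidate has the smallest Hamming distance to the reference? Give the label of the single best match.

BC2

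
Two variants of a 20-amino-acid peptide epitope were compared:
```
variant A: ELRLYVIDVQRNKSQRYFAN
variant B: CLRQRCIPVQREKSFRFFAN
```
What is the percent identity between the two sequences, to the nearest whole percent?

Mismatches at positions 1, 4, 5, 6, 8, 12, 15, 17 (1-based): 8 of 20.
Identical positions: 12/20 = 60% → 60%.

60%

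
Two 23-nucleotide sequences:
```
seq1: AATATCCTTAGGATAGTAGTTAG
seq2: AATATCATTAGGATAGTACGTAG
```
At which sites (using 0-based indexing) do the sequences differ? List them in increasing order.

Scanning 0-based: 6: C/A; 18: G/C; 19: T/G.

6, 18, 19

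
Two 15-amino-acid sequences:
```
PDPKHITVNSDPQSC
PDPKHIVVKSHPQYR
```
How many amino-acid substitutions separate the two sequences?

5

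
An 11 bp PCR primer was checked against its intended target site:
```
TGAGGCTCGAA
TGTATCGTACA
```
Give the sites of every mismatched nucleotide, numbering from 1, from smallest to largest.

3, 4, 5, 7, 8, 9, 10

Scanning 1-based: 3: A/T; 4: G/A; 5: G/T; 7: T/G; 8: C/T; 9: G/A; 10: A/C.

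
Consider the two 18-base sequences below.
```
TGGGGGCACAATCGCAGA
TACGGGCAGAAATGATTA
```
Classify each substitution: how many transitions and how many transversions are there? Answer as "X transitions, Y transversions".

Transitions (purine↔purine or pyrimidine↔pyrimidine): 2 G→A, 13 C→T.
Transversions (purine↔pyrimidine): 3 G→C, 9 C→G, 12 T→A, 15 C→A, 16 A→T, 17 G→T.

2 transitions, 6 transversions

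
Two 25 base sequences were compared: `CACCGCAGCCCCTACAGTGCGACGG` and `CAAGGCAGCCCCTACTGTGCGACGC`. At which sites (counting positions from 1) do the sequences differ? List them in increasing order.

3, 4, 16, 25

Scanning 1-based: 3: C/A; 4: C/G; 16: A/T; 25: G/C.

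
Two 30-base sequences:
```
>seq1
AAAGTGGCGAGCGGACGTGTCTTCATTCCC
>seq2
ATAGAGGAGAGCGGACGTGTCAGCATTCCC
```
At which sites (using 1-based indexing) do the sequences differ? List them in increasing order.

2, 5, 8, 22, 23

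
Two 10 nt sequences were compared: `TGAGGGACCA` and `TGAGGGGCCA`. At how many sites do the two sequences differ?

1

The sequences differ at sites 7 (1-based) — 1 in total.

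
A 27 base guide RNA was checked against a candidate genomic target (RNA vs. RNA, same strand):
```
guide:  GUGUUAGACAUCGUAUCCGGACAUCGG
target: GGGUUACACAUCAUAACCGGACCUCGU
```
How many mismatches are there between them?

Comparing position by position, 6 positions differ: 2 (U/G), 7 (G/C), 13 (G/A), 16 (U/A), 23 (A/C), 27 (G/U).

6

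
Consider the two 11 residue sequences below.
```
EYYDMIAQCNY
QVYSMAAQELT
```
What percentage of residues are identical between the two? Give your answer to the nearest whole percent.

36%

7 positions differ (1, 2, 4, 6, 9, 10, 11), so 4 of 11 match: 4/11 = 36.36%.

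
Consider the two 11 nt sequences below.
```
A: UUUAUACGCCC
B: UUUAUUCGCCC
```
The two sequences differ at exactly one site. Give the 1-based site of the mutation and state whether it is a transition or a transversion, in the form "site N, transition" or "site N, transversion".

site 6, transversion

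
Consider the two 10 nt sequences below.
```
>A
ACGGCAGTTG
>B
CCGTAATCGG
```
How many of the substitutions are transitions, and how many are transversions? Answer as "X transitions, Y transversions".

1 transition, 5 transversions

Mismatches (1-based):
position 1: A→C (purine→pyrimidine, transversion)
position 4: G→T (purine→pyrimidine, transversion)
position 5: C→A (pyrimidine→purine, transversion)
position 7: G→T (purine→pyrimidine, transversion)
position 8: T→C (pyrimidine→pyrimidine, transition)
position 9: T→G (pyrimidine→purine, transversion)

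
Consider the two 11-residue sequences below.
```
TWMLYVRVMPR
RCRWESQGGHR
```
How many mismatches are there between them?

The sequences differ at positions 1, 2, 3, 4, 5, 6, 7, 8, 9, 10 (1-based) — 10 in total.

10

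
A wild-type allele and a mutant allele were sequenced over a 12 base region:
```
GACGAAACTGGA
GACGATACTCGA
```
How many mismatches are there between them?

The sequences differ at sites 6, 10 (1-based) — 2 in total.

2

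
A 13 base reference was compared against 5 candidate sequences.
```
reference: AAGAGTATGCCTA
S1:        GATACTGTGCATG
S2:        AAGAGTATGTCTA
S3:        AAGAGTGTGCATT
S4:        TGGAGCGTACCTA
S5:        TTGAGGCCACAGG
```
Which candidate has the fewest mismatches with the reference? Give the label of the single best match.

Hamming distances to reference — S1: 6; S2: 1; S3: 3; S4: 5; S5: 9.
Smallest is S2 with 1 mismatch.

S2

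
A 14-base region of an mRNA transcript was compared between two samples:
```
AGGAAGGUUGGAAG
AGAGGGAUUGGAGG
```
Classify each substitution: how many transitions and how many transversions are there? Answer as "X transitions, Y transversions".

Mismatches (1-based):
site 3: G→A (purine→purine, transition)
site 4: A→G (purine→purine, transition)
site 5: A→G (purine→purine, transition)
site 7: G→A (purine→purine, transition)
site 13: A→G (purine→purine, transition)

5 transitions, 0 transversions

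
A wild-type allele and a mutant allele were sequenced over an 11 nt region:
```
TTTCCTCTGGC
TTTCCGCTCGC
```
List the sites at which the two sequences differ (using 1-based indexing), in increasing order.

6, 9

Scanning 1-based: 6: T/G; 9: G/C.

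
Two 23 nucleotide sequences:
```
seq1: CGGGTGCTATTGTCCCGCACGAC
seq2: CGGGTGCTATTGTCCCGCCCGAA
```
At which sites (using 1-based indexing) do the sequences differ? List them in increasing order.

Scanning 1-based: 19: A/C; 23: C/A.

19, 23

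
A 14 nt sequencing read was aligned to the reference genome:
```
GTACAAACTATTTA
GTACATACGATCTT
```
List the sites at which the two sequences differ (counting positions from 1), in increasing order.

Differences at site 6 (A→T), site 9 (T→G), site 12 (T→C), site 14 (A→T).

6, 9, 12, 14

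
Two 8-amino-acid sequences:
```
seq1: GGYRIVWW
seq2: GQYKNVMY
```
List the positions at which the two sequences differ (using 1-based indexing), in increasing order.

2, 4, 5, 7, 8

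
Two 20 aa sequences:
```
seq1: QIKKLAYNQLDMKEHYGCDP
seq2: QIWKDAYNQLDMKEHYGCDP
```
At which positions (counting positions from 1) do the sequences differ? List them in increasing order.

3, 5

Scanning 1-based: 3: K/W; 5: L/D.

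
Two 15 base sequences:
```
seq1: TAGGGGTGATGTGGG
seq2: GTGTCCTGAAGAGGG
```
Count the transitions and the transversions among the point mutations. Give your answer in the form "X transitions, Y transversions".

Mismatches (1-based):
base 1: T→G (pyrimidine→purine, transversion)
base 2: A→T (purine→pyrimidine, transversion)
base 4: G→T (purine→pyrimidine, transversion)
base 5: G→C (purine→pyrimidine, transversion)
base 6: G→C (purine→pyrimidine, transversion)
base 10: T→A (pyrimidine→purine, transversion)
base 12: T→A (pyrimidine→purine, transversion)

0 transitions, 7 transversions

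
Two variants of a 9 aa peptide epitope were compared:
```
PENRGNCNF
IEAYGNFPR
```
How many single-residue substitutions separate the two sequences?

6

Mismatches (1-based): position 1: P→I; position 3: N→A; position 4: R→Y; position 7: C→F; position 8: N→P; position 9: F→R.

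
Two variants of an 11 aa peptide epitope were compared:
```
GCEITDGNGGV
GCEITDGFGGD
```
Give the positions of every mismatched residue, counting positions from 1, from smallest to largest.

Differences at position 8 (N→F), position 11 (V→D).

8, 11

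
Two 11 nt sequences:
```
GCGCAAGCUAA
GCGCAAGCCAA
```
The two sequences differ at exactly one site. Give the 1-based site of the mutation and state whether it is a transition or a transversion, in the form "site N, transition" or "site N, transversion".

The sequences differ only at site 9: U→C (pyrimidine→pyrimidine), a transition.

site 9, transition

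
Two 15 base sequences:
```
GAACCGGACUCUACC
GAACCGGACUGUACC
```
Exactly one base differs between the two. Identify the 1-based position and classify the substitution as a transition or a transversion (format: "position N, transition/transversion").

position 11, transversion

Position 11 changes C→G. C is a pyrimidine and G is a purine, so this is a transversion.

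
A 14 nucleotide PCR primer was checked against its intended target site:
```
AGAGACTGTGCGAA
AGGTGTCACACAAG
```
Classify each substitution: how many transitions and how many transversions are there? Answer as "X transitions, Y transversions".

9 transitions, 1 transversion

Transitions (purine↔purine or pyrimidine↔pyrimidine): 3 A→G, 5 A→G, 6 C→T, 7 T→C, 8 G→A, 9 T→C, 10 G→A, 12 G→A, 14 A→G.
Transversions (purine↔pyrimidine): 4 G→T.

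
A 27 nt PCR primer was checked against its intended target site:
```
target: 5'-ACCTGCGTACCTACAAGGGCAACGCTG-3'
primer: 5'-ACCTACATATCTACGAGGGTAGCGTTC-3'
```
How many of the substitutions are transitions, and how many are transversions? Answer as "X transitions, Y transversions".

7 transitions, 1 transversion

Mismatches (1-based):
site 5: G→A (purine→purine, transition)
site 7: G→A (purine→purine, transition)
site 10: C→T (pyrimidine→pyrimidine, transition)
site 15: A→G (purine→purine, transition)
site 20: C→T (pyrimidine→pyrimidine, transition)
site 22: A→G (purine→purine, transition)
site 25: C→T (pyrimidine→pyrimidine, transition)
site 27: G→C (purine→pyrimidine, transversion)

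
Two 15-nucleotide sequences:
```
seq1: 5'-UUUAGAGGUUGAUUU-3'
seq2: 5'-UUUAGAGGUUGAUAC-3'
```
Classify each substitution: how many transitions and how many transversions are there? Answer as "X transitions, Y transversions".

Transitions (purine↔purine or pyrimidine↔pyrimidine): 15 U→C.
Transversions (purine↔pyrimidine): 14 U→A.

1 transition, 1 transversion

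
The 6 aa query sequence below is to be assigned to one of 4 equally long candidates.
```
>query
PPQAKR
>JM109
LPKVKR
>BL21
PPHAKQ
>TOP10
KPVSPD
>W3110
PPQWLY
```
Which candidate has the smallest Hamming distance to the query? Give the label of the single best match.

JM109 differs at 3 residues; BL21 differs at 2 residues; TOP10 differs at 5 residues; W3110 differs at 3 residues. The closest is BL21.

BL21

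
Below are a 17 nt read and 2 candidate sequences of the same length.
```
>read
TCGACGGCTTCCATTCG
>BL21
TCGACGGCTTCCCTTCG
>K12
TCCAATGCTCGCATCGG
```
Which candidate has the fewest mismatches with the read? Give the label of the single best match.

BL21

Hamming distances to read — BL21: 1; K12: 7.
Smallest is BL21 with 1 mismatch.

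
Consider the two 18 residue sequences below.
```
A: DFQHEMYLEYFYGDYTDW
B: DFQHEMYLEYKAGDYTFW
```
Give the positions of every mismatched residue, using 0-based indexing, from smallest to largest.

Differences at position 10 (F→K), position 11 (Y→A), position 16 (D→F).

10, 11, 16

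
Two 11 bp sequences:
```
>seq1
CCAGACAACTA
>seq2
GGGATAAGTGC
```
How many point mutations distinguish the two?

10

The sequences differ at positions 1, 2, 3, 4, 5, 6, 8, 9, 10, 11 (1-based) — 10 in total.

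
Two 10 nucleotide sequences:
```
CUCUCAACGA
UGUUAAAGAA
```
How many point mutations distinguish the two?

6

Mismatches (1-based): base 1: C→U; base 2: U→G; base 3: C→U; base 5: C→A; base 8: C→G; base 9: G→A.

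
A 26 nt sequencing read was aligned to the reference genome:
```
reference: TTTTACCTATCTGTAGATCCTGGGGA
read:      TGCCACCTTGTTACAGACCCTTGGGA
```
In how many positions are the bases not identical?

Comparing position by position, 10 positions differ: 2 (T/G), 3 (T/C), 4 (T/C), 9 (A/T), 10 (T/G), 11 (C/T), 13 (G/A), 14 (T/C), 18 (T/C), 22 (G/T).

10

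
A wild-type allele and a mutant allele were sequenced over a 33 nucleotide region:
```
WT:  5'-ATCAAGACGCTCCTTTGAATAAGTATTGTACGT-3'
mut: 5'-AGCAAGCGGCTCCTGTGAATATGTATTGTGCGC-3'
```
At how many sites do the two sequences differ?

7

The sequences differ at sites 2, 7, 8, 15, 22, 30, 33 (1-based) — 7 in total.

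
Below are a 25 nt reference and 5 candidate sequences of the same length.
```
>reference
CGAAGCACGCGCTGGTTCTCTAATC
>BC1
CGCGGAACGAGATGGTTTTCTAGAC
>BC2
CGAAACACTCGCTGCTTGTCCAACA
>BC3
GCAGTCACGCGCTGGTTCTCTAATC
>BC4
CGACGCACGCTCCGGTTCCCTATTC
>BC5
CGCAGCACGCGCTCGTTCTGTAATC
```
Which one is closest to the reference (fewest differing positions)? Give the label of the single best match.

BC5

Hamming distances to reference — BC1: 8; BC2: 7; BC3: 4; BC4: 5; BC5: 3.
Smallest is BC5 with 3 mismatches.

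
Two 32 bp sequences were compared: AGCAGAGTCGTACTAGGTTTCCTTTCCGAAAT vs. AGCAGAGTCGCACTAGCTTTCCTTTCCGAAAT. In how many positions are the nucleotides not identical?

Comparing position by position, 2 positions differ: 11 (T/C), 17 (G/C).

2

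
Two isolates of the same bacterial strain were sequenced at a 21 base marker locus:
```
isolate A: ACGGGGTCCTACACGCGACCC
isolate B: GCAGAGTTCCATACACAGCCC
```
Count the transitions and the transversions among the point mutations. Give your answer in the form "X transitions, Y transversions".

9 transitions, 0 transversions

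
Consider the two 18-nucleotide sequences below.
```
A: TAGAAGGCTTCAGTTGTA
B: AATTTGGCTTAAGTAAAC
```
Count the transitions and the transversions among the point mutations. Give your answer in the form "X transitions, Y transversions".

Mismatches (1-based):
position 1: T→A (pyrimidine→purine, transversion)
position 3: G→T (purine→pyrimidine, transversion)
position 4: A→T (purine→pyrimidine, transversion)
position 5: A→T (purine→pyrimidine, transversion)
position 11: C→A (pyrimidine→purine, transversion)
position 15: T→A (pyrimidine→purine, transversion)
position 16: G→A (purine→purine, transition)
position 17: T→A (pyrimidine→purine, transversion)
position 18: A→C (purine→pyrimidine, transversion)

1 transition, 8 transversions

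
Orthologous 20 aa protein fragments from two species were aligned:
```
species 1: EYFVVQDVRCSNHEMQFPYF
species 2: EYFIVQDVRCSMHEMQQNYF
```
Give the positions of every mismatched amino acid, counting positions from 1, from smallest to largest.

4, 12, 17, 18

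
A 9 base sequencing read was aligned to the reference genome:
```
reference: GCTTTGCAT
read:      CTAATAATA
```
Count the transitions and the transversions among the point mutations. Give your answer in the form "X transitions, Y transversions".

Transitions (purine↔purine or pyrimidine↔pyrimidine): 2 C→T, 6 G→A.
Transversions (purine↔pyrimidine): 1 G→C, 3 T→A, 4 T→A, 7 C→A, 8 A→T, 9 T→A.

2 transitions, 6 transversions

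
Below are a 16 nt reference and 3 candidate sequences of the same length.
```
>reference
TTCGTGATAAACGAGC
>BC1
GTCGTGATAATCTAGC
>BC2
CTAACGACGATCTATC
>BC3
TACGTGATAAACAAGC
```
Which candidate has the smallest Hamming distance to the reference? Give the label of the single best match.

BC1 differs at 3 sites; BC2 differs at 9 sites; BC3 differs at 2 sites. The closest is BC3.

BC3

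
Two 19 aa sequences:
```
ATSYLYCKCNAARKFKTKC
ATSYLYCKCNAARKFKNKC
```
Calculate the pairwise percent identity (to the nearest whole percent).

95%

Mismatch at position 17 (1-based): 1 of 19.
Identical positions: 18/19 = 94.74% → 95%.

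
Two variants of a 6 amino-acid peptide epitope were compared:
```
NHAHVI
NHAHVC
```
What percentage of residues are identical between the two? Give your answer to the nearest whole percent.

Mismatch at position 6 (1-based): 1 of 6.
Identical positions: 5/6 = 83.33% → 83%.

83%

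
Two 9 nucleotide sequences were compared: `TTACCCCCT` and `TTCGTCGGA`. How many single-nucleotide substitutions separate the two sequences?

6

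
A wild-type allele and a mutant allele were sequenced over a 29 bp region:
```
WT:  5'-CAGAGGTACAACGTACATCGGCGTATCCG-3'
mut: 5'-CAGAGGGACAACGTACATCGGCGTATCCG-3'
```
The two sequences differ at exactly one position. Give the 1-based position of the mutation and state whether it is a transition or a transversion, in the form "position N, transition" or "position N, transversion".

Position 7 changes T→G. T is a pyrimidine and G is a purine, so this is a transversion.

position 7, transversion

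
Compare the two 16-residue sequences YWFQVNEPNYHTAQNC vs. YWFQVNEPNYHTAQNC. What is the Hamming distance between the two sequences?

0

The two sequences are identical at every position.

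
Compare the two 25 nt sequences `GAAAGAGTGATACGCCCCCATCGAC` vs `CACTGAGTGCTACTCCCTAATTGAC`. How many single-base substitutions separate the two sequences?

Comparing position by position, 8 sites differ: 1 (G/C), 3 (A/C), 4 (A/T), 10 (A/C), 14 (G/T), 18 (C/T), 19 (C/A), 22 (C/T).

8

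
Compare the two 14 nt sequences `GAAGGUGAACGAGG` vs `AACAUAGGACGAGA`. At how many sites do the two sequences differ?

Mismatches (1-based): site 1: G→A; site 3: A→C; site 4: G→A; site 5: G→U; site 6: U→A; site 8: A→G; site 14: G→A.

7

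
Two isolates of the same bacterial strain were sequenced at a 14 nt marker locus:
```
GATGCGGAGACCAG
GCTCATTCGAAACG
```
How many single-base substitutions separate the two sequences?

The sequences differ at positions 2, 4, 5, 6, 7, 8, 11, 12, 13 (1-based) — 9 in total.

9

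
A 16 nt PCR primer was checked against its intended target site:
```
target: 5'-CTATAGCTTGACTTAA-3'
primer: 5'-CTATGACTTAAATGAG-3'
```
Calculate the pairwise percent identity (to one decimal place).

62.5%

6 positions differ (5, 6, 10, 12, 14, 16), so 10 of 16 match: 10/16 = 62.5%.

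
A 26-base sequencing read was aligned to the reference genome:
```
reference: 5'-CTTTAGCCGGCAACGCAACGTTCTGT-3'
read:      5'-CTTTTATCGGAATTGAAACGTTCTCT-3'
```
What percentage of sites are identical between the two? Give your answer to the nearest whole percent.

Mismatches at positions 5, 6, 7, 11, 13, 14, 16, 25 (1-based): 8 of 26.
Identical positions: 18/26 = 69.23% → 69%.

69%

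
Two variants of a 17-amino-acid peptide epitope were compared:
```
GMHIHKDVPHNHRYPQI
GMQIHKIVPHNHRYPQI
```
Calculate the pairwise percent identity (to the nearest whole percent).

88%

2 positions differ (3, 7), so 15 of 17 match: 15/17 = 88.24%.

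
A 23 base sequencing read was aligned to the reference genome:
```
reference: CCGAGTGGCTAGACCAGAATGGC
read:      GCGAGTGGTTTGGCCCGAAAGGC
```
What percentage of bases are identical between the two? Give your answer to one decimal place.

73.9%

Mismatches at positions 1, 9, 11, 13, 16, 20 (1-based): 6 of 23.
Identical positions: 17/23 = 73.91% → 73.9%.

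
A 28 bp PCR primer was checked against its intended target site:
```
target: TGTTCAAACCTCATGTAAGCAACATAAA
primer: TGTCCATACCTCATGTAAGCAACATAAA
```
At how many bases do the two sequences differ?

2

The sequences differ at bases 4, 7 (1-based) — 2 in total.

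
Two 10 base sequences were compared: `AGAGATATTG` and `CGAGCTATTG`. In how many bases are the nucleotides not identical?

Comparing position by position, 2 bases differ: 1 (A/C), 5 (A/C).

2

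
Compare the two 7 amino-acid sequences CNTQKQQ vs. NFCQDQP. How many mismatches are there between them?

5

Mismatches (1-based): position 1: C→N; position 2: N→F; position 3: T→C; position 5: K→D; position 7: Q→P.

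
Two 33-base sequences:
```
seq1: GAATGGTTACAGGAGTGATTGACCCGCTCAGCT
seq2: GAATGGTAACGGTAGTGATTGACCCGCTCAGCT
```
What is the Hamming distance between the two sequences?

The sequences differ at positions 8, 11, 13 (1-based) — 3 in total.

3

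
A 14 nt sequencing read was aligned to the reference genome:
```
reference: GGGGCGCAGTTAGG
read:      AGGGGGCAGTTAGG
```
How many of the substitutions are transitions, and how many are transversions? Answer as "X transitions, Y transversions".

1 transition, 1 transversion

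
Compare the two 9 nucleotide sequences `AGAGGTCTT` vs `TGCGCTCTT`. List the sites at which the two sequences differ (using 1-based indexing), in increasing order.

Differences at site 1 (A→T), site 3 (A→C), site 5 (G→C).

1, 3, 5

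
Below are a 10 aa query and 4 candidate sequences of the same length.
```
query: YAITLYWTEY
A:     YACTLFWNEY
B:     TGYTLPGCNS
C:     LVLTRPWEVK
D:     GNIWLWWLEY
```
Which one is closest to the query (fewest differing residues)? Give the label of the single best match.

A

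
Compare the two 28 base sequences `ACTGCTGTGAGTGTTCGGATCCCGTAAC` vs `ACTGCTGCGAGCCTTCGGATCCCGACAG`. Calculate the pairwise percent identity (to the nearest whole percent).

79%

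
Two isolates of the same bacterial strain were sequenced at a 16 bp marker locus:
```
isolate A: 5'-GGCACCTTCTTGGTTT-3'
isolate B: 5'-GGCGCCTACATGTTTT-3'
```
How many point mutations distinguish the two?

4

Mismatches (1-based): base 4: A→G; base 8: T→A; base 10: T→A; base 13: G→T.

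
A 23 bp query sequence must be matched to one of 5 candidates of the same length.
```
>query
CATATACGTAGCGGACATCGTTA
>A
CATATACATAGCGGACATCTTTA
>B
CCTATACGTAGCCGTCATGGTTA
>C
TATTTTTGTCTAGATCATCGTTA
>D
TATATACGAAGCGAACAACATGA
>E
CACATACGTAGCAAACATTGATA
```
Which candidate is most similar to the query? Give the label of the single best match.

A differs at 2 sites; B differs at 4 sites; C differs at 9 sites; D differs at 6 sites; E differs at 5 sites. The closest is A.

A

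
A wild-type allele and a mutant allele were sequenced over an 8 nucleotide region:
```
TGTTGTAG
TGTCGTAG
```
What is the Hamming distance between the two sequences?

1

The sequences differ at positions 4 (1-based) — 1 in total.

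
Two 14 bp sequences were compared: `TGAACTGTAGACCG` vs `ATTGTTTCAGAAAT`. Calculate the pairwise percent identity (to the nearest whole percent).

29%

Mismatches at positions 1, 2, 3, 4, 5, 7, 8, 12, 13, 14 (1-based): 10 of 14.
Identical positions: 4/14 = 28.57% → 29%.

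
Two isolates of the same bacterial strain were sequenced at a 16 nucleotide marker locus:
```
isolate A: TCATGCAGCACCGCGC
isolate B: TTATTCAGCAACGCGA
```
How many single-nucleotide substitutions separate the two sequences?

4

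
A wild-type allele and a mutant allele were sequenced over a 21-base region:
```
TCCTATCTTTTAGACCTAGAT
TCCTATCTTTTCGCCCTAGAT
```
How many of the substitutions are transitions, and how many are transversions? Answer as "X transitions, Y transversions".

0 transitions, 2 transversions

Mismatches (1-based):
base 12: A→C (purine→pyrimidine, transversion)
base 14: A→C (purine→pyrimidine, transversion)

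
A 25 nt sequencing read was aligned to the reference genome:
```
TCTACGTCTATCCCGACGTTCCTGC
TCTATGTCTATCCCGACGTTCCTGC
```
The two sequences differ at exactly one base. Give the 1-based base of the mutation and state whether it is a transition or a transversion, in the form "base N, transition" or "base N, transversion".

The sequences differ only at base 5: C→T (pyrimidine→pyrimidine), a transition.

base 5, transition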